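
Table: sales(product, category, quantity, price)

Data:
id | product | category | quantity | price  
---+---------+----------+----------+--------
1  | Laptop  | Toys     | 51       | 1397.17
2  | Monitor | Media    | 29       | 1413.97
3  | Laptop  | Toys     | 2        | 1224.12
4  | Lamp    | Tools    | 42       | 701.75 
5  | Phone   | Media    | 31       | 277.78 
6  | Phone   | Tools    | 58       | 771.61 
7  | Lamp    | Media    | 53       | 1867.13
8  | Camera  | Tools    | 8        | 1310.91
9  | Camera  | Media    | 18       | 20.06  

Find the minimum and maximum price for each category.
SELECT category, MIN(price), MAX(price)
FROM sales
GROUP BY category

Result:
  Media: min=20.06, max=1867.13
  Tools: min=701.75, max=1310.91
  Toys: min=1224.12, max=1397.17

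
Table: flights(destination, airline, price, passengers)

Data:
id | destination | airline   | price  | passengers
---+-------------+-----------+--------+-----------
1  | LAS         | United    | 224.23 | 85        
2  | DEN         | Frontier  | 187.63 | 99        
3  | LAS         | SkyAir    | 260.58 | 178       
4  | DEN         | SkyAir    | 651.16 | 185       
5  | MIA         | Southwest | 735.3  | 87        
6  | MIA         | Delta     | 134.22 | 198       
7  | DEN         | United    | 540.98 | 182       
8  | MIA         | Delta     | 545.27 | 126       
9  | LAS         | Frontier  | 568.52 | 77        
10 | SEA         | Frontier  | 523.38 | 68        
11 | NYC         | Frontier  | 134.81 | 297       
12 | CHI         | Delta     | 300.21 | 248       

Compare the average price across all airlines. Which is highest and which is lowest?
SELECT airline, AVG(price)
FROM flights
GROUP BY airline
ORDER BY AVG(price)

All groups:
  Delta: 326.57
  Frontier: 353.59
  United: 382.61
  SkyAir: 455.87
  Southwest: 735.30

Highest: Southwest (735.30)
Lowest: Delta (326.57)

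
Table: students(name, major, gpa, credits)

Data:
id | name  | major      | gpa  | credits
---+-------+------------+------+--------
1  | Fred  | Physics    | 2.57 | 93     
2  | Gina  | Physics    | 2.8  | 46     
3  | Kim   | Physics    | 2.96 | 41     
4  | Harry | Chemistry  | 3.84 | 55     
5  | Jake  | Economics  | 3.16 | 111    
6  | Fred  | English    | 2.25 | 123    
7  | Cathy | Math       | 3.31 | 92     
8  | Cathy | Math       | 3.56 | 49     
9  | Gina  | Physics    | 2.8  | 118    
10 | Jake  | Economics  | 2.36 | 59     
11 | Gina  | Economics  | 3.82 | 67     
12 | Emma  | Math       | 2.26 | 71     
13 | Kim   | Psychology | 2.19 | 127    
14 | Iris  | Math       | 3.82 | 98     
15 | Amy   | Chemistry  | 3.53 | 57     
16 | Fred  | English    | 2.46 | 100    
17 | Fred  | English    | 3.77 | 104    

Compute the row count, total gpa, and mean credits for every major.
SELECT major,
       COUNT(*) as cnt,
       SUM(gpa) as total_gpa,
       AVG(credits) as avg_credits
FROM students
GROUP BY major

Result:
  Chemistry: 2 records, 7.37 total gpa, 56.00 avg credits
  Economics: 3 records, 9.34 total gpa, 79.00 avg credits
  English: 3 records, 8.48 total gpa, 109.00 avg credits
  Math: 4 records, 12.95 total gpa, 77.50 avg credits
  Physics: 4 records, 11.13 total gpa, 74.50 avg credits
  Psychology: 1 records, 2.19 total gpa, 127.00 avg credits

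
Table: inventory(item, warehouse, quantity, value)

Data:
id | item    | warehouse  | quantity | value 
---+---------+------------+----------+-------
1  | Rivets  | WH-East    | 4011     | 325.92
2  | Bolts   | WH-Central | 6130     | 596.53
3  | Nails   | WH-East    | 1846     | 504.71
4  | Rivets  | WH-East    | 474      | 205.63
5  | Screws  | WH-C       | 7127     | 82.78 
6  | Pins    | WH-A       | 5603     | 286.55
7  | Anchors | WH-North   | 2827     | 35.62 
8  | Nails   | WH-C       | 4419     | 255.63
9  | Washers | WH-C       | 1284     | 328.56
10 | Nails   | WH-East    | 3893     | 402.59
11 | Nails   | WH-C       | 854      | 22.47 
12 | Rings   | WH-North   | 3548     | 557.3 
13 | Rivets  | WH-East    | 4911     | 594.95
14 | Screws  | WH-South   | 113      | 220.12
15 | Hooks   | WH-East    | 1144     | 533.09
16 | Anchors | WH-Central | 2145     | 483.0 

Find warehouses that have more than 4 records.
SELECT warehouse, COUNT(*) as cnt
FROM inventory
GROUP BY warehouse
HAVING COUNT(*) > 4

Result:
  WH-East: 6

Note: HAVING filters groups after aggregation, WHERE filters rows before.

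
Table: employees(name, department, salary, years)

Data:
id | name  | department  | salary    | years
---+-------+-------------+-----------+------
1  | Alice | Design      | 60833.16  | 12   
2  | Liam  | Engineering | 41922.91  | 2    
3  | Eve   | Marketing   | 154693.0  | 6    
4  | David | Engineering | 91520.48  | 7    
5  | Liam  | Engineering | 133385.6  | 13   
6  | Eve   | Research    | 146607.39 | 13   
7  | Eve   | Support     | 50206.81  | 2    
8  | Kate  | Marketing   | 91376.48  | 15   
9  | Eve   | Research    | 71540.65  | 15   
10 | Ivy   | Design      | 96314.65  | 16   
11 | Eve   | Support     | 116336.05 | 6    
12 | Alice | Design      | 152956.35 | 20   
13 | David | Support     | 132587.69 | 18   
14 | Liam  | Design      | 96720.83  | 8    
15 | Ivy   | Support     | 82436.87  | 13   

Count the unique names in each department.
SELECT department, COUNT(DISTINCT name)
FROM employees
GROUP BY department

Result:
  Design: 3 distinct
  Engineering: 2 distinct
  Marketing: 2 distinct
  Research: 1 distinct
  Support: 3 distinct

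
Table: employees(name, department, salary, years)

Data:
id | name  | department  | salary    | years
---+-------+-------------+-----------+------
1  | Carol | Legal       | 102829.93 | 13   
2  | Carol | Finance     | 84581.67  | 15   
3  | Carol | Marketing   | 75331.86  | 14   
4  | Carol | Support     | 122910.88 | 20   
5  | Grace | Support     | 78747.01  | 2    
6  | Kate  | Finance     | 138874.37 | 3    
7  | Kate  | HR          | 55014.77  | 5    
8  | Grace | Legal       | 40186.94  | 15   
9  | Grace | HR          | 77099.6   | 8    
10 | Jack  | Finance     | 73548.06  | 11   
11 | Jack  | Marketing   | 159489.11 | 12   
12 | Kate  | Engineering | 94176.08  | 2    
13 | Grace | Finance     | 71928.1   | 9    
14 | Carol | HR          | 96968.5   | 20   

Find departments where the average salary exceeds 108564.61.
SELECT department, AVG(salary)
FROM employees
GROUP BY department
HAVING AVG(salary) > 108564.61

Result:
  Marketing: avg=117410.49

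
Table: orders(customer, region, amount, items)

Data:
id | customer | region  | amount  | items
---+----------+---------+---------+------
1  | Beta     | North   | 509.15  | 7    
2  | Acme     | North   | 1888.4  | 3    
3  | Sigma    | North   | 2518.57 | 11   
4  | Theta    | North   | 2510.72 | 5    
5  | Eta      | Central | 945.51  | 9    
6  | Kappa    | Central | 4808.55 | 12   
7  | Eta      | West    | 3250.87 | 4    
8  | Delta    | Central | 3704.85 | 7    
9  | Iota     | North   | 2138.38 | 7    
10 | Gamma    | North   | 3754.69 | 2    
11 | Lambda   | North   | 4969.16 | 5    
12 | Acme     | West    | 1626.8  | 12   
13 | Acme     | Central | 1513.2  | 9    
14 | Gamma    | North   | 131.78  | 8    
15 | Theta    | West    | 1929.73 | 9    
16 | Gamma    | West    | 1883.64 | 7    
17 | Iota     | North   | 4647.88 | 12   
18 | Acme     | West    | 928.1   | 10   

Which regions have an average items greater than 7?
SELECT region, AVG(items)
FROM orders
GROUP BY region
HAVING AVG(items) > 7

Result:
  Central: avg=9.25
  West: avg=8.40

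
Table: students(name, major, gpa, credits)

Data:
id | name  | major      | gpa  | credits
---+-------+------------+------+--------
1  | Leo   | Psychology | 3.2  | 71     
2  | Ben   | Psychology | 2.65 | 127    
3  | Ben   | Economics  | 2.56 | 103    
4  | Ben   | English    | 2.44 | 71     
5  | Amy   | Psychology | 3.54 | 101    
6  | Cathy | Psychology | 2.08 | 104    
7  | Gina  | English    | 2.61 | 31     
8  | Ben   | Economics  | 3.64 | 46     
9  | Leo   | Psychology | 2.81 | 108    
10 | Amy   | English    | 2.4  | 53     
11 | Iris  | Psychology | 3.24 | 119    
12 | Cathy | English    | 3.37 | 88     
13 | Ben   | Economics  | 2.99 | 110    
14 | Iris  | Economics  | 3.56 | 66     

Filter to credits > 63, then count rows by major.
SELECT major, COUNT(*)
FROM students
WHERE credits > 63
GROUP BY major

Note: WHERE filters rows before grouping.

Result:
  Economics: 3
  English: 2
  Psychology: 6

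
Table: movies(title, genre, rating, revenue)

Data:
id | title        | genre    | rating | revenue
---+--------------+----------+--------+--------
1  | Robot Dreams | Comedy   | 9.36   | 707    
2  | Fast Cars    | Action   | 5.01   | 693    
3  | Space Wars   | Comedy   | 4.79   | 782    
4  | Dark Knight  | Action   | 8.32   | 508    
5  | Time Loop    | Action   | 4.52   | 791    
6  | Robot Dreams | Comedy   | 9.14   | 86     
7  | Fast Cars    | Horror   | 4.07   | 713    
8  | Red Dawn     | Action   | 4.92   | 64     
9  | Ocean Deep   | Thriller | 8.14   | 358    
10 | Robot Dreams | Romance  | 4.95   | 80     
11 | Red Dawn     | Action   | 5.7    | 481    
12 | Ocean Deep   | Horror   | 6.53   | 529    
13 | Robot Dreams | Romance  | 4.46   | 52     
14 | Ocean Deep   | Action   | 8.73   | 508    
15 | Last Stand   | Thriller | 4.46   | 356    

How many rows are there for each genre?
SELECT genre, COUNT(*) as count
FROM movies
GROUP BY genre

Result:
  Action: 6
  Comedy: 3
  Horror: 2
  Romance: 2
  Thriller: 2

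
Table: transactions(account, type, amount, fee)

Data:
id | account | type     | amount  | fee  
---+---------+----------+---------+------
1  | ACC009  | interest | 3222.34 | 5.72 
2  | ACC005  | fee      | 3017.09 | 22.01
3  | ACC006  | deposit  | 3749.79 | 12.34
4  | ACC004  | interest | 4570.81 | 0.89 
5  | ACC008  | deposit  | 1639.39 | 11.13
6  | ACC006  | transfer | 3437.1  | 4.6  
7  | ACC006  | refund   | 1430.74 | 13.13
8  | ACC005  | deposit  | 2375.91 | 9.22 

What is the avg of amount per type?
SELECT type, AVG(amount) as result
FROM transactions
GROUP BY type

Result:
  deposit: 2588.36
  fee: 3017.09
  interest: 3896.58
  refund: 1430.74
  transfer: 3437.10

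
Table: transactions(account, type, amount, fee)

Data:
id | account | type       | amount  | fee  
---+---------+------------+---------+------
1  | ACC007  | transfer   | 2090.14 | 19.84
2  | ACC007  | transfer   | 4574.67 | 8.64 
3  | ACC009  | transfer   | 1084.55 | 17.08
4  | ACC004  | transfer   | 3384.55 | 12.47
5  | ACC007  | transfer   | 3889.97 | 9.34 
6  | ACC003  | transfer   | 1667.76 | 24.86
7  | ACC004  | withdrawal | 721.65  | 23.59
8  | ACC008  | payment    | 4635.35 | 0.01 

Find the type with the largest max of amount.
SELECT type, MAX(amount) as val
FROM transactions
GROUP BY type
ORDER BY val DESC
LIMIT 1

Result: payment with max(amount) = 4635.35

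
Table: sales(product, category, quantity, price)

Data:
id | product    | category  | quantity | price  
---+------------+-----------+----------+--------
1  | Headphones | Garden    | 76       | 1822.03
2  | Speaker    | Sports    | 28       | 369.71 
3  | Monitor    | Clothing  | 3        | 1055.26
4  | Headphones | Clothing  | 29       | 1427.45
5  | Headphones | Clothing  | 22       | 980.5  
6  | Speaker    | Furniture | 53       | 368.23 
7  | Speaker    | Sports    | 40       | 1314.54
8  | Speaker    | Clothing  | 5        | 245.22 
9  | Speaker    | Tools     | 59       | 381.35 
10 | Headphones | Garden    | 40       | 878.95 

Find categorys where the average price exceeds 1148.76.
SELECT category, AVG(price)
FROM sales
GROUP BY category
HAVING AVG(price) > 1148.76

Result:
  Garden: avg=1350.49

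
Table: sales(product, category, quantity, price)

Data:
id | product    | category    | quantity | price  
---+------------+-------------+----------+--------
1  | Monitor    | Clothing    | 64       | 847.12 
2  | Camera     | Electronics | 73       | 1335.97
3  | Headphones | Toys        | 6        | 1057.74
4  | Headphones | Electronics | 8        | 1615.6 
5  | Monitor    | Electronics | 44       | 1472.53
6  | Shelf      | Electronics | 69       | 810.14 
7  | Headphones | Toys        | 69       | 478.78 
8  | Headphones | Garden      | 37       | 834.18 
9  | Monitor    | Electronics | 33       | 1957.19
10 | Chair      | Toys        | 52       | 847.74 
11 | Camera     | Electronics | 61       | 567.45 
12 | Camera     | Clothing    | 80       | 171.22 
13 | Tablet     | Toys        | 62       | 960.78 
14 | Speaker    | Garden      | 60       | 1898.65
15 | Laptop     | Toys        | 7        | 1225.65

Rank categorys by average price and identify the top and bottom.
SELECT category, AVG(price)
FROM sales
GROUP BY category
ORDER BY AVG(price)

All groups:
  Clothing: 509.17
  Toys: 914.14
  Electronics: 1293.15
  Garden: 1366.42

Highest: Garden (1366.42)
Lowest: Clothing (509.17)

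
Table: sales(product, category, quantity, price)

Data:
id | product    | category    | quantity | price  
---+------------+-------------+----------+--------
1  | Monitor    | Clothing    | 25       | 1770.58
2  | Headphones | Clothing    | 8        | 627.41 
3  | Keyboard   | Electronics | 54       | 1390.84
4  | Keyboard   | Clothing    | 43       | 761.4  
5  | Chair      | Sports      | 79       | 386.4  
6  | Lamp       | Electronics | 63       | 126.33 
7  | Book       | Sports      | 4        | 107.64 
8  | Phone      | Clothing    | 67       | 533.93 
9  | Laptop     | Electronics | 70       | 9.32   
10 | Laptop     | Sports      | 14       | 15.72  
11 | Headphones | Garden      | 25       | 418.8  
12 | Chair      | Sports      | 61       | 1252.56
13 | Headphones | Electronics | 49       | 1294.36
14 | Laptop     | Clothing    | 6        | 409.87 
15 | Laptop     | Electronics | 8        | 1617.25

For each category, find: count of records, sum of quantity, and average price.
SELECT category,
       COUNT(*) as cnt,
       SUM(quantity) as total_quantity,
       AVG(price) as avg_price
FROM sales
GROUP BY category

Result:
  Clothing: 5 records, 149 total quantity, 820.64 avg price
  Electronics: 5 records, 244 total quantity, 887.62 avg price
  Garden: 1 records, 25 total quantity, 418.80 avg price
  Sports: 4 records, 158 total quantity, 440.58 avg price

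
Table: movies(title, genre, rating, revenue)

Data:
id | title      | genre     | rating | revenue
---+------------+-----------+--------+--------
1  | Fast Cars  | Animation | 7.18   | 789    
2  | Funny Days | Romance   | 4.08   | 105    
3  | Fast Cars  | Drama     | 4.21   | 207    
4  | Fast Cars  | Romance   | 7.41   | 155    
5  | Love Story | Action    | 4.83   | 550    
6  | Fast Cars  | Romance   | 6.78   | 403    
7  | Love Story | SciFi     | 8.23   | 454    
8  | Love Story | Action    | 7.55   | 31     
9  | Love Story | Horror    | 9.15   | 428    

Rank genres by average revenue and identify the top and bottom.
SELECT genre, AVG(revenue)
FROM movies
GROUP BY genre
ORDER BY AVG(revenue)

All groups:
  Drama: 207.00
  Romance: 221.00
  Action: 290.50
  Horror: 428.00
  SciFi: 454.00
  Animation: 789.00

Highest: Animation (789.00)
Lowest: Drama (207.00)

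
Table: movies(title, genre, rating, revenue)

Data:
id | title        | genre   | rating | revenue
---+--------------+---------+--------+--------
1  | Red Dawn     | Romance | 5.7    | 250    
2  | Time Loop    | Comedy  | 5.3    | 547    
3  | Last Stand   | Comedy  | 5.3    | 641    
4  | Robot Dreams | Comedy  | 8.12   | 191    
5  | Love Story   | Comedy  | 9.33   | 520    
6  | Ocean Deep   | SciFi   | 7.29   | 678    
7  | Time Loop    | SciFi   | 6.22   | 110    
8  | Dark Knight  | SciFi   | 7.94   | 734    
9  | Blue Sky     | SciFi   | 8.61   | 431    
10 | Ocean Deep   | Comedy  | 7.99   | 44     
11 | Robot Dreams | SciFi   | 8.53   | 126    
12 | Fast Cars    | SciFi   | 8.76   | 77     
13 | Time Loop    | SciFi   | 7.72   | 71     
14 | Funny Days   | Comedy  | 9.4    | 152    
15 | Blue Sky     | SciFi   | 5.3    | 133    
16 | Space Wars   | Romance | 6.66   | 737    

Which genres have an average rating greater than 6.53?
SELECT genre, AVG(rating)
FROM movies
GROUP BY genre
HAVING AVG(rating) > 6.53

Result:
  Comedy: avg=7.57
  SciFi: avg=7.55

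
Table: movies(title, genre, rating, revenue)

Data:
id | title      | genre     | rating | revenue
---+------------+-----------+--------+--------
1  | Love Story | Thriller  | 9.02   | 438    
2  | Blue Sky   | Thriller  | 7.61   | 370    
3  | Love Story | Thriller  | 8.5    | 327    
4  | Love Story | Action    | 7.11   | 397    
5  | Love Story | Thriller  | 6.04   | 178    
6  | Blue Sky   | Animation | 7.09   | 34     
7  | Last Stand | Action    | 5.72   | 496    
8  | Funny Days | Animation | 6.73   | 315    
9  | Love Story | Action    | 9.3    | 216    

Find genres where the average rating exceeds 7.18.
SELECT genre, AVG(rating)
FROM movies
GROUP BY genre
HAVING AVG(rating) > 7.18

Result:
  Action: avg=7.38
  Thriller: avg=7.79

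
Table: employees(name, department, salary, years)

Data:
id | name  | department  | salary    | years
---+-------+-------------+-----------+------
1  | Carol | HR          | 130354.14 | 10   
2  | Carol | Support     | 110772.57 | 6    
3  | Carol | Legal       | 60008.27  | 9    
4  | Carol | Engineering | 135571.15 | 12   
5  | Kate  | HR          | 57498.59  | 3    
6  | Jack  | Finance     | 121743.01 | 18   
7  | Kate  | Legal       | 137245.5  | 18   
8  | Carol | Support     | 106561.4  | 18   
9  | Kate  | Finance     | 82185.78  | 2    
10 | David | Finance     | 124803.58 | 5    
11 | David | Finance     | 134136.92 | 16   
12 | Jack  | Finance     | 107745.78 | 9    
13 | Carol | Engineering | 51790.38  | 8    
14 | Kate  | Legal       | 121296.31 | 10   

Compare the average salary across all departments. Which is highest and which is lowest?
SELECT department, AVG(salary)
FROM employees
GROUP BY department
ORDER BY AVG(salary)

All groups:
  Engineering: 93680.77
  HR: 93926.37
  Legal: 106183.36
  Support: 108666.99
  Finance: 114123.01

Highest: Finance (114123.01)
Lowest: Engineering (93680.77)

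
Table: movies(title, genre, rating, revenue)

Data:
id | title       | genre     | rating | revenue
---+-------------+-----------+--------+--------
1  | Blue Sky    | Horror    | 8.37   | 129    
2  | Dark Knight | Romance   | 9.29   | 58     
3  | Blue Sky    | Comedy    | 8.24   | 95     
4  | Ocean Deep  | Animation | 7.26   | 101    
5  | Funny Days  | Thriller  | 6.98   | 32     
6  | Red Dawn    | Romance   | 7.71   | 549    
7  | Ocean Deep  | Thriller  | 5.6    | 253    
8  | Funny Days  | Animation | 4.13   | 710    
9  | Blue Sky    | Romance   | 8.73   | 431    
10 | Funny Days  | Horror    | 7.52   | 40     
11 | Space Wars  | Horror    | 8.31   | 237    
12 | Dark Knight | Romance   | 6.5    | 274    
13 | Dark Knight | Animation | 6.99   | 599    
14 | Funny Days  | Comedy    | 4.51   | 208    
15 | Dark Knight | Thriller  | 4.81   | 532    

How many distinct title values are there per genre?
SELECT genre, COUNT(DISTINCT title)
FROM movies
GROUP BY genre

Result:
  Animation: 3 distinct
  Comedy: 2 distinct
  Horror: 3 distinct
  Romance: 3 distinct
  Thriller: 3 distinct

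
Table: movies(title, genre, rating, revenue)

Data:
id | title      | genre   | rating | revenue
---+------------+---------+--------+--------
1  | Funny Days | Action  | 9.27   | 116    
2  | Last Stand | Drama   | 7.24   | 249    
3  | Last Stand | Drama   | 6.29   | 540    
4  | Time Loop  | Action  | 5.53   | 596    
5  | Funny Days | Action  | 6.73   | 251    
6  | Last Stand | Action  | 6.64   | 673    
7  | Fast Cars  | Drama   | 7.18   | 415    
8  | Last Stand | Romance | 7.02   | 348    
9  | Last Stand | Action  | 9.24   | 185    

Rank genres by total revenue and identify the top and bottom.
SELECT genre, SUM(revenue)
FROM movies
GROUP BY genre
ORDER BY SUM(revenue)

All groups:
  Romance: 348
  Drama: 1204
  Action: 1821

Highest: Action (1821)
Lowest: Romance (348)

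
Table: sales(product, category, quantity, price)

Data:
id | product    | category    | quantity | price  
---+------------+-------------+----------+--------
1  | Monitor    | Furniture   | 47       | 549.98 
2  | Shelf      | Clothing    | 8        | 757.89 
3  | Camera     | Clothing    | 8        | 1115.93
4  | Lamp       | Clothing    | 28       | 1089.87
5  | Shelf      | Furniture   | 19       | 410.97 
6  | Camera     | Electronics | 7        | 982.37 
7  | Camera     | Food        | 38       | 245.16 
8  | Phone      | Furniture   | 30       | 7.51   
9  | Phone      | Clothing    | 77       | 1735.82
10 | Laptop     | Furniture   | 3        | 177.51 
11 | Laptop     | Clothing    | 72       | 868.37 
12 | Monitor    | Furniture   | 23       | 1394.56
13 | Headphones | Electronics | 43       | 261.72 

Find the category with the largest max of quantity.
SELECT category, MAX(quantity) as val
FROM sales
GROUP BY category
ORDER BY val DESC
LIMIT 1

Result: Clothing with max(quantity) = 77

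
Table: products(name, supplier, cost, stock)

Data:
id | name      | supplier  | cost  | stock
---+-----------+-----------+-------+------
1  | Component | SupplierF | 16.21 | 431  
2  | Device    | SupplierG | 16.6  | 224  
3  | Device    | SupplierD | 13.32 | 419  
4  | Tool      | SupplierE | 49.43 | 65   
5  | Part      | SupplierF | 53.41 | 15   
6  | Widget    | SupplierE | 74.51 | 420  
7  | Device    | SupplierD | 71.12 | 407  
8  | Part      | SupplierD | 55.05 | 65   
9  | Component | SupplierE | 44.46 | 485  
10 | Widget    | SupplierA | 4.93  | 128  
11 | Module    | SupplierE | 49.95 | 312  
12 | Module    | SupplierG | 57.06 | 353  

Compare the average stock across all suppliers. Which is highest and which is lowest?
SELECT supplier, AVG(stock)
FROM products
GROUP BY supplier
ORDER BY AVG(stock)

All groups:
  SupplierA: 128.00
  SupplierF: 223.00
  SupplierG: 288.50
  SupplierD: 297.00
  SupplierE: 320.50

Highest: SupplierE (320.50)
Lowest: SupplierA (128.00)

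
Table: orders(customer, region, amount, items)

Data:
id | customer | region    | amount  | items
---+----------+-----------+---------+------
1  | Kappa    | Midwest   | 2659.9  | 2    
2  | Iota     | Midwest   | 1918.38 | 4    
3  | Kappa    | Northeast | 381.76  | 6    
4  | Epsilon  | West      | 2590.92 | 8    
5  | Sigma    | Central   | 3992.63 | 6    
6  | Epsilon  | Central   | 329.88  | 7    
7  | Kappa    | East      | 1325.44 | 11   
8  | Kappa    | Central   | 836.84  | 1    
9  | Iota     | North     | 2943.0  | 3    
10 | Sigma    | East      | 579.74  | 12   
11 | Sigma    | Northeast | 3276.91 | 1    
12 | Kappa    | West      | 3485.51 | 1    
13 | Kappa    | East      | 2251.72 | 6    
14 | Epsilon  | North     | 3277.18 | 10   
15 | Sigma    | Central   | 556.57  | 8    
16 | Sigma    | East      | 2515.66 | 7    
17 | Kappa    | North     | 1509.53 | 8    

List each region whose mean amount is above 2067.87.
SELECT region, AVG(amount)
FROM orders
GROUP BY region
HAVING AVG(amount) > 2067.87

Result:
  Midwest: avg=2289.14
  North: avg=2576.57
  West: avg=3038.22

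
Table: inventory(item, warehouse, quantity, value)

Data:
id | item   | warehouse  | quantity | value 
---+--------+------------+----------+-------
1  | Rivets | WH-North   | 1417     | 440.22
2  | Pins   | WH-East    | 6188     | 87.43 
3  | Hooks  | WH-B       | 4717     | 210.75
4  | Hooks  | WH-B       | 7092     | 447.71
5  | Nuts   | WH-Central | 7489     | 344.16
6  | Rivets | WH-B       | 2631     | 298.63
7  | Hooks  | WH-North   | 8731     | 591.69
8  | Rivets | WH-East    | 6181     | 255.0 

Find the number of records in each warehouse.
SELECT warehouse, COUNT(*) as count
FROM inventory
GROUP BY warehouse

Result:
  WH-B: 3
  WH-Central: 1
  WH-East: 2
  WH-North: 2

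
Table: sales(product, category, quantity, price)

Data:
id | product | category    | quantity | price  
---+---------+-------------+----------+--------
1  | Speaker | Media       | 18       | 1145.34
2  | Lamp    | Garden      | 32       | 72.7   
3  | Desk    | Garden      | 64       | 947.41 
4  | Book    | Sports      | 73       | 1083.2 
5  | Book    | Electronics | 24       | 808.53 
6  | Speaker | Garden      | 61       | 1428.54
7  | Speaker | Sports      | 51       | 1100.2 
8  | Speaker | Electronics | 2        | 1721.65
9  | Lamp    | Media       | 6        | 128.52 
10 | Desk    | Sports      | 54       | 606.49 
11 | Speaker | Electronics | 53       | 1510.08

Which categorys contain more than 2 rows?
SELECT category, COUNT(*) as cnt
FROM sales
GROUP BY category
HAVING COUNT(*) > 2

Result:
  Electronics: 3
  Garden: 3
  Sports: 3

Note: HAVING filters groups after aggregation, WHERE filters rows before.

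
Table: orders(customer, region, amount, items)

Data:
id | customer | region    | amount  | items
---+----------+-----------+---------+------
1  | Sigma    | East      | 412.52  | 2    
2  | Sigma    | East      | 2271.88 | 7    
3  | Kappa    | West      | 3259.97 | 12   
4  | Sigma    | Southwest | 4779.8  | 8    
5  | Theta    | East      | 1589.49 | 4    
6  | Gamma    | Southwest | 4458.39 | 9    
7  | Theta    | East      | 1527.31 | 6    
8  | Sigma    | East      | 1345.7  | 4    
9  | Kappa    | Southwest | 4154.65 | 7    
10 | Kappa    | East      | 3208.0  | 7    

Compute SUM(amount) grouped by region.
SELECT region, SUM(amount) as result
FROM orders
GROUP BY region

Result:
  East: 10354.90
  Southwest: 13392.84
  West: 3259.97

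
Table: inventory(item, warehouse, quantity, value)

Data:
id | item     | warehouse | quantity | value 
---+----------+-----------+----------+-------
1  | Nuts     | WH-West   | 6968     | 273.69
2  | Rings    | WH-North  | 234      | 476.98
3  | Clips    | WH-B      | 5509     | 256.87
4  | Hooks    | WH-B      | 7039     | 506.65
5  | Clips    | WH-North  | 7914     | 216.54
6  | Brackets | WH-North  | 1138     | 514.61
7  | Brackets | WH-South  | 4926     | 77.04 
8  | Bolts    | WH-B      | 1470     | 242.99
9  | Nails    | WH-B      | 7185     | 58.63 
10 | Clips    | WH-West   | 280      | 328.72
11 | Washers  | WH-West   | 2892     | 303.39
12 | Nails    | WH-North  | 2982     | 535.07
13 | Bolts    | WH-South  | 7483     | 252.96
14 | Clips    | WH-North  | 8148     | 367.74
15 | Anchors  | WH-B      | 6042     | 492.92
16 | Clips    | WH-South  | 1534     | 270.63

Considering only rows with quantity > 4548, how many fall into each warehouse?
SELECT warehouse, COUNT(*)
FROM inventory
WHERE quantity > 4548
GROUP BY warehouse

Note: WHERE filters rows before grouping.

Result:
  WH-B: 4
  WH-North: 2
  WH-South: 2
  WH-West: 1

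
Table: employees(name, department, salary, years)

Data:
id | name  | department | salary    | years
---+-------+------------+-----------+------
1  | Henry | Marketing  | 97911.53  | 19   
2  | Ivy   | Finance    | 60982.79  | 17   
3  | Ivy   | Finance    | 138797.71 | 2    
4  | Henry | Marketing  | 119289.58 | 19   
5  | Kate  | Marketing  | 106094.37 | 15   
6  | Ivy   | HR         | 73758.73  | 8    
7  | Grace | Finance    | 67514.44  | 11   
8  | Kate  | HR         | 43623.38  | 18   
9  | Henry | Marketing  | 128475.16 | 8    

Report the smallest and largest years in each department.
SELECT department, MIN(years), MAX(years)
FROM employees
GROUP BY department

Result:
  Finance: min=2, max=17
  HR: min=8, max=18
  Marketing: min=8, max=19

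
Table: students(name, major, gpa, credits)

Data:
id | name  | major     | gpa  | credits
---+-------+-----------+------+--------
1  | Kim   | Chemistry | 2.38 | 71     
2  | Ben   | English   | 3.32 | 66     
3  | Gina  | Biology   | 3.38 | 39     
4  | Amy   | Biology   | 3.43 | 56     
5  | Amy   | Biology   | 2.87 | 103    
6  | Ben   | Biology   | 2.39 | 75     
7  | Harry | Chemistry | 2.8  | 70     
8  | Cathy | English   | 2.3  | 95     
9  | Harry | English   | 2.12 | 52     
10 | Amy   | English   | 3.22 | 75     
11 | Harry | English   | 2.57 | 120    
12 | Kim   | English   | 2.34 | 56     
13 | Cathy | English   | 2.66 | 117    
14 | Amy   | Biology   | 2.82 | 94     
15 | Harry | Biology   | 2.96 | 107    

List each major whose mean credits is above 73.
SELECT major, AVG(credits)
FROM students
GROUP BY major
HAVING AVG(credits) > 73

Result:
  Biology: avg=79.00
  English: avg=83.00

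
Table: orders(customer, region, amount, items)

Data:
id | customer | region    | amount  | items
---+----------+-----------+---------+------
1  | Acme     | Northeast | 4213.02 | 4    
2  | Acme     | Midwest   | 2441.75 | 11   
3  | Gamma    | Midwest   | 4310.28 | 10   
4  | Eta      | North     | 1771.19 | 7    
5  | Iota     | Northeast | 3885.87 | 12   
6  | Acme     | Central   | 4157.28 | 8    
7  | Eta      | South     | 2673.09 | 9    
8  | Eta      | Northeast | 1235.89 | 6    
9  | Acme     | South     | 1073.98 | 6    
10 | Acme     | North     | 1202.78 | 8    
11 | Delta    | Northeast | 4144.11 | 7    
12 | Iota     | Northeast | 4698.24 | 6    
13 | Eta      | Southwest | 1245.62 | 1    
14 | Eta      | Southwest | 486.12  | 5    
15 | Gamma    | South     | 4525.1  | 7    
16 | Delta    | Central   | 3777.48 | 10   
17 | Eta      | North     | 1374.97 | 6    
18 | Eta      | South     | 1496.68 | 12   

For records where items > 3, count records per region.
SELECT region, COUNT(*)
FROM orders
WHERE items > 3
GROUP BY region

Note: WHERE filters rows before grouping.

Result:
  Central: 2
  Midwest: 2
  North: 3
  Northeast: 5
  South: 4
  Southwest: 1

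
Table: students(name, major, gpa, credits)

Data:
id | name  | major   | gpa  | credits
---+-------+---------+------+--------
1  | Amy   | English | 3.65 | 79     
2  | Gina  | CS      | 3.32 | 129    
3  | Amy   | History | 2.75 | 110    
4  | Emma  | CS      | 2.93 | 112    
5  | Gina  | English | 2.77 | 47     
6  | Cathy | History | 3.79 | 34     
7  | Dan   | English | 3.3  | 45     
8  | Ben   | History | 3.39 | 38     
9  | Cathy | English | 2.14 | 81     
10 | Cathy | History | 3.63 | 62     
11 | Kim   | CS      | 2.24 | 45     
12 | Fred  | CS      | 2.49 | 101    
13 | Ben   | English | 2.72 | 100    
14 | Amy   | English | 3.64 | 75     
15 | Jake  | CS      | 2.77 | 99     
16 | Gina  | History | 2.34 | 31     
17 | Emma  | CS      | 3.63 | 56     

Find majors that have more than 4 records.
SELECT major, COUNT(*) as cnt
FROM students
GROUP BY major
HAVING COUNT(*) > 4

Result:
  CS: 6
  English: 6
  History: 5

Note: HAVING filters groups after aggregation, WHERE filters rows before.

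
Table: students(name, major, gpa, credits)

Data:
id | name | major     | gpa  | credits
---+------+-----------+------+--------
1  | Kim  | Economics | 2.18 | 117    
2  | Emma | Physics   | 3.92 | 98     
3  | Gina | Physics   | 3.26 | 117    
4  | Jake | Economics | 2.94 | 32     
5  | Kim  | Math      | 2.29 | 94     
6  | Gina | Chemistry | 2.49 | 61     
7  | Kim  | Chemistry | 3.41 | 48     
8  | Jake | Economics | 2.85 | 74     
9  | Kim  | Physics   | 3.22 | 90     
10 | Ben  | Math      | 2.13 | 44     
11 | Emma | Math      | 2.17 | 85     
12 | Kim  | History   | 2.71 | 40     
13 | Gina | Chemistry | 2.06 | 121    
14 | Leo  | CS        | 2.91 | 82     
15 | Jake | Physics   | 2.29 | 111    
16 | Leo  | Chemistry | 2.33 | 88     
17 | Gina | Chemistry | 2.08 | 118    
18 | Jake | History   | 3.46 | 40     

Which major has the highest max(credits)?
SELECT major, MAX(credits) as val
FROM students
GROUP BY major
ORDER BY val DESC
LIMIT 1

Result: Chemistry with max(credits) = 121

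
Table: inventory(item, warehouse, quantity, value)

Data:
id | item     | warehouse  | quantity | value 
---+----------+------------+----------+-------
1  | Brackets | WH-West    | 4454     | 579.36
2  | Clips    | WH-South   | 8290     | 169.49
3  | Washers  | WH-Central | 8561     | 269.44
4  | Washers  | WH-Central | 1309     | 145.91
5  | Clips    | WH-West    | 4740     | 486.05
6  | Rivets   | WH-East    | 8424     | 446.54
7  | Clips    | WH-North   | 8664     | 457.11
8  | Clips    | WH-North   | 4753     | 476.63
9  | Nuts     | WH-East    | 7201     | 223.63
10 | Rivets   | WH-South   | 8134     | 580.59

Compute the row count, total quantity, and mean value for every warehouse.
SELECT warehouse,
       COUNT(*) as cnt,
       SUM(quantity) as total_quantity,
       AVG(value) as avg_value
FROM inventory
GROUP BY warehouse

Result:
  WH-Central: 2 records, 9870 total quantity, 207.68 avg value
  WH-East: 2 records, 15625 total quantity, 335.09 avg value
  WH-North: 2 records, 13417 total quantity, 466.87 avg value
  WH-South: 2 records, 16424 total quantity, 375.04 avg value
  WH-West: 2 records, 9194 total quantity, 532.71 avg value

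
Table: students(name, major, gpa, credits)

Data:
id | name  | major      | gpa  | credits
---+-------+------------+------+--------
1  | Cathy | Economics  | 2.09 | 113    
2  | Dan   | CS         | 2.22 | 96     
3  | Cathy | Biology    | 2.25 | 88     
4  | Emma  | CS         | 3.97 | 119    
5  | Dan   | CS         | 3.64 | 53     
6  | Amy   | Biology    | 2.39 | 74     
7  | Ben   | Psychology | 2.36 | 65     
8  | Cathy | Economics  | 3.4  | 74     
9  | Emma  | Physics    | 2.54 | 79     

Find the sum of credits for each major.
SELECT major, SUM(credits) as result
FROM students
GROUP BY major

Result:
  Biology: 162
  CS: 268
  Economics: 187
  Physics: 79
  Psychology: 65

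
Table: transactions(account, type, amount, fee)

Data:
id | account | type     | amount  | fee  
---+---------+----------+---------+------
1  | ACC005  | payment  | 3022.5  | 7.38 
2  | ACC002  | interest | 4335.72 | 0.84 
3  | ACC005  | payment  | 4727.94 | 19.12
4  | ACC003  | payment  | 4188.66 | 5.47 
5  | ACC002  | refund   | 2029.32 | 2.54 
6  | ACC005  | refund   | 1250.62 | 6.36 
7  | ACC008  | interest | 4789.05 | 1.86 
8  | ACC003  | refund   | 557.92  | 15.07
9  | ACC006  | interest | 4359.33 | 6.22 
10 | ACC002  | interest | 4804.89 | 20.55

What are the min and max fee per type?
SELECT type, MIN(fee), MAX(fee)
FROM transactions
GROUP BY type

Result:
  interest: min=0.84, max=20.55
  payment: min=5.47, max=19.12
  refund: min=2.54, max=15.07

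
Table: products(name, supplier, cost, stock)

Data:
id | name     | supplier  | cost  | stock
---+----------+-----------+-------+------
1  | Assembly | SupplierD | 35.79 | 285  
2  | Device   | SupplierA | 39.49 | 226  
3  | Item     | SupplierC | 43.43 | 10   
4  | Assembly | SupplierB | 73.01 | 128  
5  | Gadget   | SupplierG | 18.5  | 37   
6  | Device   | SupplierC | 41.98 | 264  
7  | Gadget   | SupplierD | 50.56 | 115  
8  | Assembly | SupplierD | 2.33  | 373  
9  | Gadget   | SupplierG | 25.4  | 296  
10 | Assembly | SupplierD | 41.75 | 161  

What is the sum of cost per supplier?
SELECT supplier, SUM(cost) as result
FROM products
GROUP BY supplier

Result:
  SupplierA: 39.49
  SupplierB: 73.01
  SupplierC: 85.41
  SupplierD: 130.43
  SupplierG: 43.90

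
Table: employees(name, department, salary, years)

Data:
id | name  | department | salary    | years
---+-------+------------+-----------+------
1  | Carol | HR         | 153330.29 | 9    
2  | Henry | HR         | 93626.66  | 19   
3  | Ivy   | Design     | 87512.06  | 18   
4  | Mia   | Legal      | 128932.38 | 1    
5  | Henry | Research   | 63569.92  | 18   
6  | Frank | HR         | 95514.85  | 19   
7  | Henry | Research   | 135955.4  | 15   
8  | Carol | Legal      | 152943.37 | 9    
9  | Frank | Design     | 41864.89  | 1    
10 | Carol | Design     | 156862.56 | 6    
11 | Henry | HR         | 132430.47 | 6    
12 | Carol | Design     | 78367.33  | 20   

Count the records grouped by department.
SELECT department, COUNT(*) as count
FROM employees
GROUP BY department

Result:
  Design: 4
  HR: 4
  Legal: 2
  Research: 2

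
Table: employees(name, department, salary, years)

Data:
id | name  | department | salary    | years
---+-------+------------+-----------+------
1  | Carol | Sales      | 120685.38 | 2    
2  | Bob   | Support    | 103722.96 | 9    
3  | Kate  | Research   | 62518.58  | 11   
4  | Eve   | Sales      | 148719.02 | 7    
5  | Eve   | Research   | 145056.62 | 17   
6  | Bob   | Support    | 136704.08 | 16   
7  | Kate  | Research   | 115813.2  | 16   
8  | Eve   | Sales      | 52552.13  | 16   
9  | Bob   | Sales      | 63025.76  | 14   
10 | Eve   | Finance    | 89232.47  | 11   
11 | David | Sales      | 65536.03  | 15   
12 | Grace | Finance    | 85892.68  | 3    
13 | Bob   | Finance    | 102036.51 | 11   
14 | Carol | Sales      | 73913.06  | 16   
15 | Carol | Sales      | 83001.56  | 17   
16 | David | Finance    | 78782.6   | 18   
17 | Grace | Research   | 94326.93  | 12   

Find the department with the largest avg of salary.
SELECT department, AVG(salary) as val
FROM employees
GROUP BY department
ORDER BY val DESC
LIMIT 1

Result: Support with avg(salary) = 120213.52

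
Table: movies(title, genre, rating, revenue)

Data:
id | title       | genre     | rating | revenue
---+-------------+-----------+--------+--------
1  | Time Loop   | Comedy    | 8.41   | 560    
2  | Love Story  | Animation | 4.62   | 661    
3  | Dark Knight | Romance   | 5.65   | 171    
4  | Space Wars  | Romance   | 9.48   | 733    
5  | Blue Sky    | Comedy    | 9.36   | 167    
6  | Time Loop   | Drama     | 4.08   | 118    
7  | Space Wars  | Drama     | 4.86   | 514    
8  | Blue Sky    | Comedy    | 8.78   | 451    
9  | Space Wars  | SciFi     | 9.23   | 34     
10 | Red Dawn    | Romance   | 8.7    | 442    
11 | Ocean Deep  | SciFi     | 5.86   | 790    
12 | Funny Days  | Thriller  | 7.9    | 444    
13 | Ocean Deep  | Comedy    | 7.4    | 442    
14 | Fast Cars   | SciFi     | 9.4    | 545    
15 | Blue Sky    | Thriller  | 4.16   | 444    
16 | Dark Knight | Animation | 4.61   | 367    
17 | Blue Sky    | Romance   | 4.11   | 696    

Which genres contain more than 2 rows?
SELECT genre, COUNT(*) as cnt
FROM movies
GROUP BY genre
HAVING COUNT(*) > 2

Result:
  Comedy: 4
  Romance: 4
  SciFi: 3

Note: HAVING filters groups after aggregation, WHERE filters rows before.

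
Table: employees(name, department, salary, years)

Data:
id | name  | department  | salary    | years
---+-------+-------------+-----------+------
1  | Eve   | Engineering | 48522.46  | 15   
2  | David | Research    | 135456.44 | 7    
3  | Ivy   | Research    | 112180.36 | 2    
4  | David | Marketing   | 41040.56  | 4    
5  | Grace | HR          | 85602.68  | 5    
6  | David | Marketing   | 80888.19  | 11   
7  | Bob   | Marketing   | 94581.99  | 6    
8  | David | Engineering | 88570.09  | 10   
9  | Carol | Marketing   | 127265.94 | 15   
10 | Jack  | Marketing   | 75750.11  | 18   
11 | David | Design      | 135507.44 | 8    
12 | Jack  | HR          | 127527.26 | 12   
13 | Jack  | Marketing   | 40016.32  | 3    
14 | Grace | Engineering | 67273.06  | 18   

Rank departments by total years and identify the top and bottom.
SELECT department, SUM(years)
FROM employees
GROUP BY department
ORDER BY SUM(years)

All groups:
  Design: 8
  Research: 9
  HR: 17
  Engineering: 43
  Marketing: 57

Highest: Marketing (57)
Lowest: Design (8)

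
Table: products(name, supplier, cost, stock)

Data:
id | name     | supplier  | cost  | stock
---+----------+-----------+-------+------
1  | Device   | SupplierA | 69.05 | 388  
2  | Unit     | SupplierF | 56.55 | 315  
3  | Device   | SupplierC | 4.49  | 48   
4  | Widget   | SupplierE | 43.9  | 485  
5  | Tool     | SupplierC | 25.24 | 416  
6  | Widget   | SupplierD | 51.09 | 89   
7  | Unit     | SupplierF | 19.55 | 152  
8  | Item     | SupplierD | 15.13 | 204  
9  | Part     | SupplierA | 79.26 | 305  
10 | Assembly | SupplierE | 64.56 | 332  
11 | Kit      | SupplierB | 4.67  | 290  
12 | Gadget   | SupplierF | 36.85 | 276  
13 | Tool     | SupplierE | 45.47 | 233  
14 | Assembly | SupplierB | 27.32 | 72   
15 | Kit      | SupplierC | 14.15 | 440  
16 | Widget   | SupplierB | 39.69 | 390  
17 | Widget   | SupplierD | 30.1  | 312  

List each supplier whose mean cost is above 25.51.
SELECT supplier, AVG(cost)
FROM products
GROUP BY supplier
HAVING AVG(cost) > 25.51

Result:
  SupplierA: avg=74.16
  SupplierD: avg=32.11
  SupplierE: avg=51.31
  SupplierF: avg=37.65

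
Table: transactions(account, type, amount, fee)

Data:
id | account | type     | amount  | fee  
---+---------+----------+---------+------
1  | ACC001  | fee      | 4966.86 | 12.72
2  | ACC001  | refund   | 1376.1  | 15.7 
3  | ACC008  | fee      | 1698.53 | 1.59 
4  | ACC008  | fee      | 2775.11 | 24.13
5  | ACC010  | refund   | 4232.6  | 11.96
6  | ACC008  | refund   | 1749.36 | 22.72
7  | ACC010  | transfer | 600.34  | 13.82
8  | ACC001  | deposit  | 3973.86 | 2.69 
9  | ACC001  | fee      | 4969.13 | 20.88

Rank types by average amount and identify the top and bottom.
SELECT type, AVG(amount)
FROM transactions
GROUP BY type
ORDER BY AVG(amount)

All groups:
  transfer: 600.34
  refund: 2452.69
  fee: 3602.41
  deposit: 3973.86

Highest: deposit (3973.86)
Lowest: transfer (600.34)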